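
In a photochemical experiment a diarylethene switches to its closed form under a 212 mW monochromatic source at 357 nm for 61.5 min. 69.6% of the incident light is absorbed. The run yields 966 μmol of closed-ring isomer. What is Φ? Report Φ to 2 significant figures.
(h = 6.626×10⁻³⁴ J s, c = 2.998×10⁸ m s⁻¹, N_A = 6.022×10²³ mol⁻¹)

Product: 966 μmol = 9.66×10⁻⁴ mol.
Photon energy at 357 nm: hc/λ = (6.626×10⁻³⁴)(2.998×10⁸)/(357×10⁻⁹) = 5.564×10⁻¹⁹ J.
Energy delivered: (212 mW)(3690 s) = 782.3 J.
Photons incident: 782.3 / 5.564×10⁻¹⁹ = 1.406×10²¹, i.e. 1.406×10²¹/6.022×10²³ = 0.002335 mol.
Photons absorbed: 0.696 × 0.002335 = 0.001625 mol.
Φ = 9.66×10⁻⁴ mol / 0.001625 mol photons = 0.59.

Φ = 0.59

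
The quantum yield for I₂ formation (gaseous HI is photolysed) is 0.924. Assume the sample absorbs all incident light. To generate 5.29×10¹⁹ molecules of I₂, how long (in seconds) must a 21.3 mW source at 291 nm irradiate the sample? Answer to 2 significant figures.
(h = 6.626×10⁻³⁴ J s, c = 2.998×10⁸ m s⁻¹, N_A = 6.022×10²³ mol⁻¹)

t ≈ 1800 s

Product: 5.29×10¹⁹ / 6.022×10²³ = 8.784×10⁻⁵ mol.
Photons that must be absorbed: 8.784×10⁻⁵ / 0.924 = 9.506×10⁻⁵ mol.
Photon energy: hc/λ = 6.826×10⁻¹⁹ J; per mole, 4.111×10⁵ J mol⁻¹.
Energy required: 9.506×10⁻⁵ × 4.111×10⁵ = 39.08 J.
Time: 39.08 J / 0.0213 W = 1800 s.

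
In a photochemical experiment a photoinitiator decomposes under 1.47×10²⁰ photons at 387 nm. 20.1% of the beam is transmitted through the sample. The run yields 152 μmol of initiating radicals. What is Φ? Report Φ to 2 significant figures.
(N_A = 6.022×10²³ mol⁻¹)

Φ = 0.78

Product: 152 μmol = 1.52×10⁻⁴ mol.
Moles of photons: 1.47×10²⁰ / 6.022×10²³ = 2.441×10⁻⁴ mol.
Fraction absorbed: 1 − 20.1/100 = 0.7990.
Photons absorbed: 0.7990 × 2.441×10⁻⁴ = 1.950×10⁻⁴ mol.
Φ = 1.52×10⁻⁴ mol / 1.950×10⁻⁴ mol photons = 0.78.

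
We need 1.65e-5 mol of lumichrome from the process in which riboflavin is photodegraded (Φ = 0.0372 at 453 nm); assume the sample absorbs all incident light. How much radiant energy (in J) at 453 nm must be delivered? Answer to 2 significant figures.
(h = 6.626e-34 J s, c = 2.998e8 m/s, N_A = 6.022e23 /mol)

Photons that must be absorbed: 1.65e-5 / 0.0372 = 4.435e-4 mol.
Photon energy: hc/λ = 4.385e-19 J; per mole, 2.641e5 J mol⁻¹.
Energy required: 4.435e-4 × 2.641e5 = 120 J.

120 J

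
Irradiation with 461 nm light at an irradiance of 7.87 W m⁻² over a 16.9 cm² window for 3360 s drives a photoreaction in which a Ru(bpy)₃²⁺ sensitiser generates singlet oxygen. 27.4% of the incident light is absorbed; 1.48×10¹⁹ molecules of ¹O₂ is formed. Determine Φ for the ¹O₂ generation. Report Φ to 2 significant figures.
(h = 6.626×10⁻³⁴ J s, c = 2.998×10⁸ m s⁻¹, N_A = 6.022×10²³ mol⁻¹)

Φ = 0.52

Product: 1.48×10¹⁹ / 6.022×10²³ = 2.458×10⁻⁵ mol.
Photon energy at 461 nm: hc/λ = (6.626×10⁻³⁴)(2.998×10⁸)/(461×10⁻⁹) = 4.309×10⁻¹⁹ J.
Energy delivered: (7.87 W m⁻²)(16.9×10⁻⁴ m²)(3360 s) = 44.69 J.
Photons incident: 44.69 / 4.309×10⁻¹⁹ = 1.037×10²⁰, i.e. 1.037×10²⁰/6.022×10²³ = 1.722×10⁻⁴ mol.
Photons absorbed: 0.274 × 1.722×10⁻⁴ = 4.718×10⁻⁵ mol.
Φ = 2.458×10⁻⁵ mol / 4.718×10⁻⁵ mol photons = 0.52.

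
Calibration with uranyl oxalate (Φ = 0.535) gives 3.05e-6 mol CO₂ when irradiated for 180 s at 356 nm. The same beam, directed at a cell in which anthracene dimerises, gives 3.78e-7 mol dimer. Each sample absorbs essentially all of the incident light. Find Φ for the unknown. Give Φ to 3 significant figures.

Φ = 0.0663

Photons absorbed by the actinometer: 3.05e-6 / 0.535 = 5.701e-6 mol.
Φ(unknown) = 3.78e-7 / 5.701e-6 = 0.0663.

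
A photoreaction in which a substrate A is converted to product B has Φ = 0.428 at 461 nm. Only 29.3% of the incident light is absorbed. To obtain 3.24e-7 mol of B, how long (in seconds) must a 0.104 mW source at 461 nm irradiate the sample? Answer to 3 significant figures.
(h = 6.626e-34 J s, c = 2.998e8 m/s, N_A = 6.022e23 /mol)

Photons that must be absorbed: 3.24e-7 / 0.428 = 7.570e-7 mol.
Incident photons needed: 7.570e-7 / 0.293 = 2.584e-6 mol.
Photon energy: hc/λ = 4.309e-19 J; per mole, 2.595e5 J mol⁻¹.
Energy required: 2.584e-6 × 2.595e5 = 0.6705 J.
Time: 0.6705 J / 0.000104 W = 6450 s.

t ≈ 6450 s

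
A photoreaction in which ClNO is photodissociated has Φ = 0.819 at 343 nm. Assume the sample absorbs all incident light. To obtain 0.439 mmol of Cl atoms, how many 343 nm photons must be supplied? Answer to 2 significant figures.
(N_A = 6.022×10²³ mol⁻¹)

Product: 0.439 mmol = 4.39×10⁻⁴ mol.
Photons that must be absorbed: 4.39×10⁻⁴ / 0.819 = 5.360×10⁻⁴ mol.
Photon count: 5.360×10⁻⁴ × 6.022×10²³ = 3.2×10²⁰.

3.2×10²⁰ photons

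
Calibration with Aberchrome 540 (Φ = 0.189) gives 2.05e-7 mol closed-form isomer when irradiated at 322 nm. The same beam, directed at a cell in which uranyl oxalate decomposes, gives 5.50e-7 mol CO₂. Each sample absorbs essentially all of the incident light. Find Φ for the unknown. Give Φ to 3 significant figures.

Φ = 0.507

Photons absorbed by the actinometer: 2.05e-7 / 0.189 = 1.085e-6 mol.
Φ(unknown) = 5.50e-7 / 1.085e-6 = 0.507.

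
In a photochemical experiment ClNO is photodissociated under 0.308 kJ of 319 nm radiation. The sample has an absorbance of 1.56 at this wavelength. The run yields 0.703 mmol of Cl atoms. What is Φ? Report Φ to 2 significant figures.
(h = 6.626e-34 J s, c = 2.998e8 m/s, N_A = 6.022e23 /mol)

Product: 0.703 mmol = 7.03e-4 mol.
Photon energy at 319 nm: hc/λ = (6.626e-34)(2.998e8)/(319e-9) = 6.227e-19 J.
Incident energy: 0.308 kJ = 308 J.
Photons incident: 308 / 6.227e-19 = 4.946e20, i.e. 4.946e20/6.022e23 = 8.213e-4 mol.
Fraction absorbed: 1 − 10^(−1.56) = 0.9725.
Photons absorbed: 0.9725 × 8.213e-4 = 7.987e-4 mol.
Φ = 7.03e-4 mol / 7.987e-4 mol photons = 0.88.

Φ = 0.88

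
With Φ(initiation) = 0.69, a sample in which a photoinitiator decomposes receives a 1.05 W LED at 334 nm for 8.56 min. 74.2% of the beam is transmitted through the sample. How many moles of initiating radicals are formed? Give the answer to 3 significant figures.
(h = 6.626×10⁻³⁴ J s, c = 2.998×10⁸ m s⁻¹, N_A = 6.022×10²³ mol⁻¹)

2.68×10⁻⁴ mol

Photon energy at 334 nm: hc/λ = (6.626×10⁻³⁴)(2.998×10⁸)/(334×10⁻⁹) = 5.948×10⁻¹⁹ J.
Energy delivered: (1.05 W)(513.6 s) = 539.3 J.
Photons incident: 539.3 / 5.948×10⁻¹⁹ = 9.067×10²⁰, i.e. 9.067×10²⁰/6.022×10²³ = 0.001506 mol.
Fraction absorbed: 1 − 74.2/100 = 0.2580.
Photons absorbed: 0.2580 × 0.001506 = 3.885×10⁻⁴ mol.
Product: Φ × n_abs = 0.69 × 3.885×10⁻⁴ = 2.681×10⁻⁴ mol.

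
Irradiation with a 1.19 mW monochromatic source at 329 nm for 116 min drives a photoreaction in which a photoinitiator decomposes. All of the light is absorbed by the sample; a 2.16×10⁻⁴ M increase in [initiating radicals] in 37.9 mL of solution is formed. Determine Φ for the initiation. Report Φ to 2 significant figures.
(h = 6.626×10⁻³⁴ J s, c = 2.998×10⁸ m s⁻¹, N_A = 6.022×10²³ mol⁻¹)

Product: (2.16×10⁻⁴ M)(0.0379 L) = 8.186×10⁻⁶ mol.
Photon energy at 329 nm: hc/λ = (6.626×10⁻³⁴)(2.998×10⁸)/(329×10⁻⁹) = 6.038×10⁻¹⁹ J.
Energy delivered: (1.19 mW)(6960 s) = 8.282 J.
Photons incident: 8.282 / 6.038×10⁻¹⁹ = 1.372×10¹⁹, i.e. 1.372×10¹⁹/6.022×10²³ = 2.278×10⁻⁵ mol.
Φ = 8.186×10⁻⁶ mol / 2.278×10⁻⁵ mol photons = 0.36.

Φ = 0.36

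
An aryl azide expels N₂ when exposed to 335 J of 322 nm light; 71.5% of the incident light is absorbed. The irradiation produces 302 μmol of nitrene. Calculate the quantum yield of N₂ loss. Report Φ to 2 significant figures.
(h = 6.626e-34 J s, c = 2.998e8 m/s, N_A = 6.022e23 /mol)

Product: 302 μmol = 3.02e-4 mol.
Photon energy at 322 nm: hc/λ = (6.626e-34)(2.998e8)/(322e-9) = 6.169e-19 J.
Photons incident: 335 / 6.169e-19 = 5.430e20, i.e. 5.430e20/6.022e23 = 9.017e-4 mol.
Photons absorbed: 0.715 × 9.017e-4 = 6.447e-4 mol.
Φ = 3.02e-4 mol / 6.447e-4 mol photons = 0.47.

Φ = 0.47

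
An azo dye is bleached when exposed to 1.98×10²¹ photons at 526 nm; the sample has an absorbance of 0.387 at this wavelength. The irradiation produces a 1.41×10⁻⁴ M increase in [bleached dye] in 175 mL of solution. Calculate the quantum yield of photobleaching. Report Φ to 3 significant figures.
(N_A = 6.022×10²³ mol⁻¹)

Φ = 0.0127

Product: (1.41×10⁻⁴ M)(0.175 L) = 2.468×10⁻⁵ mol.
Moles of photons: 1.98×10²¹ / 6.022×10²³ = 0.003288 mol.
Fraction absorbed: 1 − 10^(−0.387) = 0.5898.
Photons absorbed: 0.5898 × 0.003288 = 0.001939 mol.
Φ = 2.468×10⁻⁵ mol / 0.001939 mol photons = 0.0127.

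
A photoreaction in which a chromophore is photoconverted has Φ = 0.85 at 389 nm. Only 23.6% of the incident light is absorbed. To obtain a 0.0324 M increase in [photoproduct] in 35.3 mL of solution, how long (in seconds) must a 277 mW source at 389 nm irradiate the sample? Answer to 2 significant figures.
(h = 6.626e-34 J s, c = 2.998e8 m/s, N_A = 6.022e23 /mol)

t ≈ 6300 s

Product: (0.0324 M)(0.0353 L) = 0.001144 mol.
Photons that must be absorbed: 0.001144 / 0.85 = 0.001346 mol.
Incident photons needed: 0.001346 / 0.236 = 0.005703 mol.
Photon energy: hc/λ = 5.107e-19 J; per mole, 3.075e5 J mol⁻¹.
Energy required: 0.005703 × 3.075e5 = 1754 J.
Time: 1754 J / 0.277 W = 6300 s.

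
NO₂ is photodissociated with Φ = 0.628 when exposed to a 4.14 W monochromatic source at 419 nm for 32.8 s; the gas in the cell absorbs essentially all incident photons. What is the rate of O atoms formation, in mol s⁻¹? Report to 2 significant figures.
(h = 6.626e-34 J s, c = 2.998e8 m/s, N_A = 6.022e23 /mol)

Photon energy at 419 nm: hc/λ = (6.626e-34)(2.998e8)/(419e-9) = 4.741e-19 J.
Energy delivered: (4.14 W)(32.8 s) = 135.8 J.
Photons incident: 135.8 / 4.741e-19 = 2.864e20, i.e. 2.864e20/6.022e23 = 4.756e-4 mol.
Product formed: 0.628 × 4.756e-4 = 2.987e-4 mol.
Rate: 2.987e-4 / 32.8 s = 9.1e-6 mol s⁻¹.

9.1e-6 mol s⁻¹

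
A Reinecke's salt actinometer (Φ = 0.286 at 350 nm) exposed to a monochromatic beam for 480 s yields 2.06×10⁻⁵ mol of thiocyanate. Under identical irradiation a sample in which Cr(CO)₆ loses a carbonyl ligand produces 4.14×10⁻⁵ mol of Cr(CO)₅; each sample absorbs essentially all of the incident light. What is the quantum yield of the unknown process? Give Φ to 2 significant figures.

Photons absorbed by the actinometer: 2.06×10⁻⁵ / 0.286 = 7.203×10⁻⁵ mol.
Φ(unknown) = 4.14×10⁻⁵ / 7.203×10⁻⁵ = 0.57.

Φ = 0.57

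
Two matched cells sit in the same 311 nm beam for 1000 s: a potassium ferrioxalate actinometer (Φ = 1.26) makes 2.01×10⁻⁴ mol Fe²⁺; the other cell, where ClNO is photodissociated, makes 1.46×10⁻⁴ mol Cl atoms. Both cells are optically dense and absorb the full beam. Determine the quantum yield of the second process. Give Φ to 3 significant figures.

Φ = 0.915

Photons absorbed by the actinometer: 2.01×10⁻⁴ / 1.26 = 1.595×10⁻⁴ mol.
Φ(unknown) = 1.46×10⁻⁴ / 1.595×10⁻⁴ = 0.915.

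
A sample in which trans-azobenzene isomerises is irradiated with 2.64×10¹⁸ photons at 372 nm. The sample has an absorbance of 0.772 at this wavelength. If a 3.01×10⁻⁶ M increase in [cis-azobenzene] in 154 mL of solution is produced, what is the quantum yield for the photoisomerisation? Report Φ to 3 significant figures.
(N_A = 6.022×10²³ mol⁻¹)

Product: (3.01×10⁻⁶ M)(0.154 L) = 4.635×10⁻⁷ mol.
Moles of photons: 2.64×10¹⁸ / 6.022×10²³ = 4.384×10⁻⁶ mol.
Fraction absorbed: 1 − 10^(−0.772) = 0.8310.
Photons absorbed: 0.8310 × 4.384×10⁻⁶ = 3.643×10⁻⁶ mol.
Φ = 4.635×10⁻⁷ mol / 3.643×10⁻⁶ mol photons = 0.127.

Φ = 0.127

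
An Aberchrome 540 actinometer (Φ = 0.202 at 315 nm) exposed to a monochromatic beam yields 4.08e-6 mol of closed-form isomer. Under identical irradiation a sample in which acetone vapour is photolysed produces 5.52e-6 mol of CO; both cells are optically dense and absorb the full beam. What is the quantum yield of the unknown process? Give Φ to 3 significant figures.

Photons absorbed by the actinometer: 4.08e-6 / 0.202 = 2.020e-5 mol.
Φ(unknown) = 5.52e-6 / 2.020e-5 = 0.273.

Φ = 0.273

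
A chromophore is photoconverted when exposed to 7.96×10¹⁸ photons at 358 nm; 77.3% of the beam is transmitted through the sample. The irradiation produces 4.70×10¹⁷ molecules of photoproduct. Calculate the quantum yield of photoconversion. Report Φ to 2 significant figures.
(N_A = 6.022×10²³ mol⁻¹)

Product: 4.70×10¹⁷ / 6.022×10²³ = 7.805×10⁻⁷ mol.
Moles of photons: 7.96×10¹⁸ / 6.022×10²³ = 1.322×10⁻⁵ mol.
Fraction absorbed: 1 − 77.3/100 = 0.2270.
Photons absorbed: 0.2270 × 1.322×10⁻⁵ = 3.001×10⁻⁶ mol.
Φ = 7.805×10⁻⁷ mol / 3.001×10⁻⁶ mol photons = 0.26.

Φ = 0.26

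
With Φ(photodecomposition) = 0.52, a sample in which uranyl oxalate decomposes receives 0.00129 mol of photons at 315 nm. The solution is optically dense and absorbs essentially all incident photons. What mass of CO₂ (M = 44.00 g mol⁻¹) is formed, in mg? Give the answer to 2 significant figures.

Product: Φ × n_abs = 0.52 × 0.00129 = 6.708e-4 mol.
Mass: 6.708e-4 × 44.00 = 0.02952 g = 30 mg.

30 mg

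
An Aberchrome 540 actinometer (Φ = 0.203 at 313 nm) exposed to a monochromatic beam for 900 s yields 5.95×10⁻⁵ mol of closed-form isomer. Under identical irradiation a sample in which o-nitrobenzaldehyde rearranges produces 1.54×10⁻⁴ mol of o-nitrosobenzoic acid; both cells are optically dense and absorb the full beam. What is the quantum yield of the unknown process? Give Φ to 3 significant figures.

Φ = 0.525

Photons absorbed by the actinometer: 5.95×10⁻⁵ / 0.203 = 2.931×10⁻⁴ mol.
Φ(unknown) = 1.54×10⁻⁴ / 2.931×10⁻⁴ = 0.525.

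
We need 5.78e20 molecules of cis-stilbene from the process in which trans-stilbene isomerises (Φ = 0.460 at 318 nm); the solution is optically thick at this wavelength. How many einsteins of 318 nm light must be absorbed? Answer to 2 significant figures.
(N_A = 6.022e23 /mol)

Product: 5.78e20 / 6.022e23 = 9.598e-4 mol.
Photons that must be absorbed: 9.598e-4 / 0.460 = 0.002087 mol.

0.0021 einstein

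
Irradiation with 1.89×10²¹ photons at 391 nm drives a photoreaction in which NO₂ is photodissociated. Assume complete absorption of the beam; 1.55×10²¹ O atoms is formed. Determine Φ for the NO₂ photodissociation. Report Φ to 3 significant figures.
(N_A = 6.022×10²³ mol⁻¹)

Product: 1.55×10²¹ / 6.022×10²³ = 0.002574 mol.
Moles of photons: 1.89×10²¹ / 6.022×10²³ = 0.003138 mol.
Φ = 0.002574 mol / 0.003138 mol photons = 0.820.

Φ = 0.820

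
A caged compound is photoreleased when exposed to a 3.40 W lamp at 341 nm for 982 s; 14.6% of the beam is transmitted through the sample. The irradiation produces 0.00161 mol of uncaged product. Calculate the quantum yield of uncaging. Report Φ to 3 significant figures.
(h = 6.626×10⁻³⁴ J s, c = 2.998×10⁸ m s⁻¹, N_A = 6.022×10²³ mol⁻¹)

Φ = 0.198

Photon energy at 341 nm: hc/λ = (6.626×10⁻³⁴)(2.998×10⁸)/(341×10⁻⁹) = 5.825×10⁻¹⁹ J.
Energy delivered: (3.40 W)(982 s) = 3339 J.
Photons incident: 3339 / 5.825×10⁻¹⁹ = 5.732×10²¹, i.e. 5.732×10²¹/6.022×10²³ = 0.009518 mol.
Fraction absorbed: 1 − 14.6/100 = 0.8540.
Photons absorbed: 0.8540 × 0.009518 = 0.008128 mol.
Φ = 0.00161 mol / 0.008128 mol photons = 0.198.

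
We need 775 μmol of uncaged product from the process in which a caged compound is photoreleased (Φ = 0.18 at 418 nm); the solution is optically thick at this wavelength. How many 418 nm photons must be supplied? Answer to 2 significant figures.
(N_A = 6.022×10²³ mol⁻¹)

2.6×10²¹ photons

Product: 775 μmol = 7.75×10⁻⁴ mol.
Photons that must be absorbed: 7.75×10⁻⁴ / 0.18 = 0.004306 mol.
Photon count: 0.004306 × 6.022×10²³ = 2.6×10²¹.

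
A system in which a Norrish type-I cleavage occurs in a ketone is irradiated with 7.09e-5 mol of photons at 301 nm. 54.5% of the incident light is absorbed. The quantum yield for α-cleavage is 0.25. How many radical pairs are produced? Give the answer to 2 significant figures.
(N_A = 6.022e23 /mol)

Photons absorbed: 0.545 × 7.09e-5 = 3.864e-5 mol.
Product: Φ × n_abs = 0.25 × 3.864e-5 = 9.660e-6 mol.
As a count: 9.660e-6 × 6.022e23 = 5.8e18.

5.8e18 radical pairs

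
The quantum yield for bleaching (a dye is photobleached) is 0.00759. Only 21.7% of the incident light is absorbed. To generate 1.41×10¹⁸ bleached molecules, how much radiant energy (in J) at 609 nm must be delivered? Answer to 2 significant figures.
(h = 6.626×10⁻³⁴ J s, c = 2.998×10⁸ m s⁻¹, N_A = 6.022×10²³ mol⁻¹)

280 J

Product: 1.41×10¹⁸ / 6.022×10²³ = 2.341×10⁻⁶ mol.
Photons that must be absorbed: 2.341×10⁻⁶ / 0.00759 = 3.084×10⁻⁴ mol.
Incident photons needed: 3.084×10⁻⁴ / 0.217 = 0.001421 mol.
Photon energy: hc/λ = 3.262×10⁻¹⁹ J; per mole, 1.964×10⁵ J mol⁻¹.
Energy required: 0.001421 × 1.964×10⁵ = 280 J.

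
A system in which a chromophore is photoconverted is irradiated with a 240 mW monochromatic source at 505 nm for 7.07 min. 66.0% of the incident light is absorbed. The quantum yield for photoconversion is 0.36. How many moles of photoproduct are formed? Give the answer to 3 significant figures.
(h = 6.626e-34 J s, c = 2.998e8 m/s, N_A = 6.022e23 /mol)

Photon energy at 505 nm: hc/λ = (6.626e-34)(2.998e8)/(505e-9) = 3.934e-19 J.
Energy delivered: (240 mW)(424.2 s) = 101.8 J.
Photons incident: 101.8 / 3.934e-19 = 2.588e20, i.e. 2.588e20/6.022e23 = 4.298e-4 mol.
Photons absorbed: 0.660 × 4.298e-4 = 2.837e-4 mol.
Product: Φ × n_abs = 0.36 × 2.837e-4 = 1.021e-4 mol.

1.02e-4 mol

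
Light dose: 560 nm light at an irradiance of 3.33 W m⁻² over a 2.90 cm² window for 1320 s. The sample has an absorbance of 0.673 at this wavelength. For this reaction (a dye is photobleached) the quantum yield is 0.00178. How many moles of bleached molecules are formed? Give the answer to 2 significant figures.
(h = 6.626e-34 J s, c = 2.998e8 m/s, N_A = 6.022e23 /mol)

8.4e-9 mol

Photon energy at 560 nm: hc/λ = (6.626e-34)(2.998e8)/(560e-9) = 3.547e-19 J.
Energy delivered: (3.33 W m⁻²)(2.90e-4 m²)(1320 s) = 1.275 J.
Photons incident: 1.275 / 3.547e-19 = 3.595e18, i.e. 3.595e18/6.022e23 = 5.970e-6 mol.
Fraction absorbed: 1 − 10^(−0.673) = 0.7877.
Photons absorbed: 0.7877 × 5.970e-6 = 4.703e-6 mol.
Product: Φ × n_abs = 0.00178 × 4.703e-6 = 8.371e-9 mol.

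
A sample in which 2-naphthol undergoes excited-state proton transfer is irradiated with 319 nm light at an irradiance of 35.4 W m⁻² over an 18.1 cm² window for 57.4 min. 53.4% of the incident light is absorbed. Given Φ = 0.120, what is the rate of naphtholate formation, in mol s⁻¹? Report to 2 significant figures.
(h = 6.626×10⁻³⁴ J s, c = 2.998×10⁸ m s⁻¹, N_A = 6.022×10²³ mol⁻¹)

Photon energy at 319 nm: hc/λ = (6.626×10⁻³⁴)(2.998×10⁸)/(319×10⁻⁹) = 6.227×10⁻¹⁹ J.
Energy delivered: (35.4 W m⁻²)(18.1×10⁻⁴ m²)(3444 s) = 220.7 J.
Photons incident: 220.7 / 6.227×10⁻¹⁹ = 3.544×10²⁰, i.e. 3.544×10²⁰/6.022×10²³ = 5.885×10⁻⁴ mol.
Photons absorbed: 0.534 × 5.885×10⁻⁴ = 3.143×10⁻⁴ mol.
Product formed: 0.120 × 3.143×10⁻⁴ = 3.772×10⁻⁵ mol.
Rate: 3.772×10⁻⁵ / 3444 s = 1.1×10⁻⁸ mol s⁻¹.

1.1×10⁻⁸ mol s⁻¹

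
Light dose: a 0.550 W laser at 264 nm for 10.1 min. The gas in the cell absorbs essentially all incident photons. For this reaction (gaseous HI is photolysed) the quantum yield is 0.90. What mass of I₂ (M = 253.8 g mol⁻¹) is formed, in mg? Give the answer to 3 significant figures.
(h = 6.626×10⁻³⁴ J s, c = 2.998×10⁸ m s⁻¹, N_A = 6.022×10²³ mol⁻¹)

Photon energy at 264 nm: hc/λ = (6.626×10⁻³⁴)(2.998×10⁸)/(264×10⁻⁹) = 7.525×10⁻¹⁹ J.
Energy delivered: (0.550 W)(606 s) = 333.3 J.
Photons incident: 333.3 / 7.525×10⁻¹⁹ = 4.429×10²⁰, i.e. 4.429×10²⁰/6.022×10²³ = 7.355×10⁻⁴ mol.
Product: Φ × n_abs = 0.90 × 7.355×10⁻⁴ = 6.620×10⁻⁴ mol.
Mass: 6.620×10⁻⁴ × 253.8 = 0.1680 g = 168 mg.

168 mg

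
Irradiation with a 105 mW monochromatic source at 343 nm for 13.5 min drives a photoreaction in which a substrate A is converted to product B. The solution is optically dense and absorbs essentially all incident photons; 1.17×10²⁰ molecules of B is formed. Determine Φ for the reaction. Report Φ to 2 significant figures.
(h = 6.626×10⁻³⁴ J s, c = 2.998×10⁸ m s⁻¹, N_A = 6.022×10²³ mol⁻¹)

Product: 1.17×10²⁰ / 6.022×10²³ = 1.943×10⁻⁴ mol.
Photon energy at 343 nm: hc/λ = (6.626×10⁻³⁴)(2.998×10⁸)/(343×10⁻⁹) = 5.791×10⁻¹⁹ J.
Energy delivered: (105 mW)(810 s) = 85.05 J.
Photons incident: 85.05 / 5.791×10⁻¹⁹ = 1.469×10²⁰, i.e. 1.469×10²⁰/6.022×10²³ = 2.439×10⁻⁴ mol.
Φ = 1.943×10⁻⁴ mol / 2.439×10⁻⁴ mol photons = 0.80.

Φ = 0.80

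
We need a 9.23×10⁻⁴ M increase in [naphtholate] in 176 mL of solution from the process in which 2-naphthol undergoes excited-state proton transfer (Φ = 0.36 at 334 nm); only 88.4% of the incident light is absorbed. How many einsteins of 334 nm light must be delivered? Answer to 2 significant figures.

5.1×10⁻⁴ einstein

Product: (9.23×10⁻⁴ M)(0.176 L) = 1.624×10⁻⁴ mol.
Photons that must be absorbed: 1.624×10⁻⁴ / 0.36 = 4.511×10⁻⁴ mol.
Incident photons needed: 4.511×10⁻⁴ / 0.884 = 5.103×10⁻⁴ mol.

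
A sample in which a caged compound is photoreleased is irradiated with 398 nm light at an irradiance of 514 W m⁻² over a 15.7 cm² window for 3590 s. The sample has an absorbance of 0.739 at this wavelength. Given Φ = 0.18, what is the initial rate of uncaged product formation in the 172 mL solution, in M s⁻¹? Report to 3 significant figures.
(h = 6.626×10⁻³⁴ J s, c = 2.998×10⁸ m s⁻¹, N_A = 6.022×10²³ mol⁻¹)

2.30×10⁻⁶ M s⁻¹

Photon energy at 398 nm: hc/λ = (6.626×10⁻³⁴)(2.998×10⁸)/(398×10⁻⁹) = 4.991×10⁻¹⁹ J.
Energy delivered: (514 W m⁻²)(15.7×10⁻⁴ m²)(3590 s) = 2897 J.
Photons incident: 2897 / 4.991×10⁻¹⁹ = 5.804×10²¹, i.e. 5.804×10²¹/6.022×10²³ = 0.009638 mol.
Fraction absorbed: 1 − 10^(−0.739) = 0.8176.
Photons absorbed: 0.8176 × 0.009638 = 0.007880 mol.
Product formed: 0.18 × 0.007880 = 0.001418 mol.
Rate: 0.001418 mol / (3590 s × 0.172 L) = 2.30×10⁻⁶ M s⁻¹.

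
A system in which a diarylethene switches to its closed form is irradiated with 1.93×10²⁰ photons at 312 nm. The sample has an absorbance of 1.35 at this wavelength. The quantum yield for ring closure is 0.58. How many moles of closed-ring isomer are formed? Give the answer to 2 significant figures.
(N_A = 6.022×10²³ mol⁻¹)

Moles of photons: 1.93×10²⁰ / 6.022×10²³ = 3.205×10⁻⁴ mol.
Fraction absorbed: 1 − 10^(−1.35) = 0.9553.
Photons absorbed: 0.9553 × 3.205×10⁻⁴ = 3.062×10⁻⁴ mol.
Product: Φ × n_abs = 0.58 × 3.062×10⁻⁴ = 1.776×10⁻⁴ mol.

1.8×10⁻⁴ mol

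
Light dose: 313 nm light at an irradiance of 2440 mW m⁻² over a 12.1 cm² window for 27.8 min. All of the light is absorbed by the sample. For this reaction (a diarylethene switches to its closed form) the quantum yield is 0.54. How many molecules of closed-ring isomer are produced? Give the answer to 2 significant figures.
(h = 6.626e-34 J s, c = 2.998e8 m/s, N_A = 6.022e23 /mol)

4.2e18 molecules

Photon energy at 313 nm: hc/λ = (6.626e-34)(2.998e8)/(313e-9) = 6.347e-19 J.
Energy delivered: (2440 mW m⁻²)(12.1e-4 m²)(1668 s) = 4.925 J.
Photons incident: 4.925 / 6.347e-19 = 7.760e18, i.e. 7.760e18/6.022e23 = 1.289e-5 mol.
Product: Φ × n_abs = 0.54 × 1.289e-5 = 6.961e-6 mol.
As a count: 6.961e-6 × 6.022e23 = 4.2e18.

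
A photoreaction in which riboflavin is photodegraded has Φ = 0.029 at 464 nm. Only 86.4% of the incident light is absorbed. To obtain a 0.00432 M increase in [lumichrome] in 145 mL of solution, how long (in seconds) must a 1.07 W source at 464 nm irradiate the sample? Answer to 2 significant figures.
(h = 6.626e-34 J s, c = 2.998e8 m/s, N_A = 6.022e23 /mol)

Product: (0.00432 M)(0.145 L) = 6.264e-4 mol.
Photons that must be absorbed: 6.264e-4 / 0.029 = 0.02160 mol.
Incident photons needed: 0.02160 / 0.864 = 0.02500 mol.
Photon energy: hc/λ = 4.281e-19 J; per mole, 2.578e5 J mol⁻¹.
Energy required: 0.02500 × 2.578e5 = 6445 J.
Time: 6445 J / 1.07 W = 6000 s.

t ≈ 6000 s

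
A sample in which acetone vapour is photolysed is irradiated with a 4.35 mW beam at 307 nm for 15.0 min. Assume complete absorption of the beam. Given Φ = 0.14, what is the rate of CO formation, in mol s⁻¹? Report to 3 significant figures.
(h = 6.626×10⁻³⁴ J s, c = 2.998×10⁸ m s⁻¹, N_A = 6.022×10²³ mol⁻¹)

Photon energy at 307 nm: hc/λ = (6.626×10⁻³⁴)(2.998×10⁸)/(307×10⁻⁹) = 6.471×10⁻¹⁹ J.
Energy delivered: (4.35 mW)(900 s) = 3.915 J.
Photons incident: 3.915 / 6.471×10⁻¹⁹ = 6.050×10¹⁸, i.e. 6.050×10¹⁸/6.022×10²³ = 1.005×10⁻⁵ mol.
Product formed: 0.14 × 1.005×10⁻⁵ = 1.407×10⁻⁶ mol.
Rate: 1.407×10⁻⁶ / 900 s = 1.56×10⁻⁹ mol s⁻¹.

1.56×10⁻⁹ mol s⁻¹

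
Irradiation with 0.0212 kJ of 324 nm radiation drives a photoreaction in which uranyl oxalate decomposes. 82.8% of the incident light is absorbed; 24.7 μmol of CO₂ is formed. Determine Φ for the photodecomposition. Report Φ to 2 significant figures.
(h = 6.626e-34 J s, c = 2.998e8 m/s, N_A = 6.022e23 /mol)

Product: 24.7 μmol = 2.47e-5 mol.
Photon energy at 324 nm: hc/λ = (6.626e-34)(2.998e8)/(324e-9) = 6.131e-19 J.
Incident energy: 0.0212 kJ = 21.2 J.
Photons incident: 21.2 / 6.131e-19 = 3.458e19, i.e. 3.458e19/6.022e23 = 5.742e-5 mol.
Photons absorbed: 0.828 × 5.742e-5 = 4.754e-5 mol.
Φ = 2.47e-5 mol / 4.754e-5 mol photons = 0.52.

Φ = 0.52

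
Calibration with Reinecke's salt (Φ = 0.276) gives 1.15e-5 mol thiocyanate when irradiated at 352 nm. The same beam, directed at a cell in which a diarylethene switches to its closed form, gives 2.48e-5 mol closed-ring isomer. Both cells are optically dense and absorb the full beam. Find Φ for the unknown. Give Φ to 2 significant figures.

Φ = 0.60

Photons absorbed by the actinometer: 1.15e-5 / 0.276 = 4.167e-5 mol.
Φ(unknown) = 2.48e-5 / 4.167e-5 = 0.60.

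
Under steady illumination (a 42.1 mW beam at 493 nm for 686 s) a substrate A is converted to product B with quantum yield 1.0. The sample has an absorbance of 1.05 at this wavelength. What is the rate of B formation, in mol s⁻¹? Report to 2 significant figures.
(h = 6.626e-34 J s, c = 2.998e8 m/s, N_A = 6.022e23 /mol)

1.6e-7 mol s⁻¹

Photon energy at 493 nm: hc/λ = (6.626e-34)(2.998e8)/(493e-9) = 4.029e-19 J.
Energy delivered: (42.1 mW)(686 s) = 28.88 J.
Photons incident: 28.88 / 4.029e-19 = 7.168e19, i.e. 7.168e19/6.022e23 = 1.190e-4 mol.
Fraction absorbed: 1 − 10^(−1.05) = 0.9109.
Photons absorbed: 0.9109 × 1.190e-4 = 1.084e-4 mol.
Product formed: 1.0 × 1.084e-4 = 1.084e-4 mol.
Rate: 1.084e-4 / 686 s = 1.6e-7 mol s⁻¹.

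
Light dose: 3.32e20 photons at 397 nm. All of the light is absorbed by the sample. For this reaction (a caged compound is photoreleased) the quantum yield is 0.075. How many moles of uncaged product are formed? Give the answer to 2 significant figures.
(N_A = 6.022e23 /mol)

Moles of photons: 3.32e20 / 6.022e23 = 5.513e-4 mol.
Product: Φ × n_abs = 0.075 × 5.513e-4 = 4.135e-5 mol.

4.1e-5 mol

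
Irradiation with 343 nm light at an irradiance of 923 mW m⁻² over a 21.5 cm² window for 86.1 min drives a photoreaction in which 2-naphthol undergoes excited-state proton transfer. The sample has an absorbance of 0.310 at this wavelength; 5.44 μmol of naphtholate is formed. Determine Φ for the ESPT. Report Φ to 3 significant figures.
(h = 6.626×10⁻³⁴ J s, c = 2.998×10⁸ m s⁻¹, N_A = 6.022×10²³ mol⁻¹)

Product: 5.44 μmol = 5.44×10⁻⁶ mol.
Photon energy at 343 nm: hc/λ = (6.626×10⁻³⁴)(2.998×10⁸)/(343×10⁻⁹) = 5.791×10⁻¹⁹ J.
Energy delivered: (923 mW m⁻²)(21.5×10⁻⁴ m²)(5166 s) = 10.25 J.
Photons incident: 10.25 / 5.791×10⁻¹⁹ = 1.770×10¹⁹, i.e. 1.770×10¹⁹/6.022×10²³ = 2.939×10⁻⁵ mol.
Fraction absorbed: 1 − 10^(−0.310) = 0.5102.
Photons absorbed: 0.5102 × 2.939×10⁻⁵ = 1.499×10⁻⁵ mol.
Φ = 5.44×10⁻⁶ mol / 1.499×10⁻⁵ mol photons = 0.363.

Φ = 0.363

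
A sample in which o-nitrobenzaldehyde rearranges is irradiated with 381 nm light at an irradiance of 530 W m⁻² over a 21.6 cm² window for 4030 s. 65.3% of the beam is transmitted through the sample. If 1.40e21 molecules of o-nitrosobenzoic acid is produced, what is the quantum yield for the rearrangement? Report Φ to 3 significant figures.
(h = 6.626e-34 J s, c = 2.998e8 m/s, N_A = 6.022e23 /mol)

Φ = 0.456

Product: 1.40e21 / 6.022e23 = 0.002325 mol.
Photon energy at 381 nm: hc/λ = (6.626e-34)(2.998e8)/(381e-9) = 5.214e-19 J.
Energy delivered: (530 W m⁻²)(21.6e-4 m²)(4030 s) = 4614 J.
Photons incident: 4614 / 5.214e-19 = 8.849e21, i.e. 8.849e21/6.022e23 = 0.01469 mol.
Fraction absorbed: 1 − 65.3/100 = 0.3470.
Photons absorbed: 0.3470 × 0.01469 = 0.005097 mol.
Φ = 0.002325 mol / 0.005097 mol photons = 0.456.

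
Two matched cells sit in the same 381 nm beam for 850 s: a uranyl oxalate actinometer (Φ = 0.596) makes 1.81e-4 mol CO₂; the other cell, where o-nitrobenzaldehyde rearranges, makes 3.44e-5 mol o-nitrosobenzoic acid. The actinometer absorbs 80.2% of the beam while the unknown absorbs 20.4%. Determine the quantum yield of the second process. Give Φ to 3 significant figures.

Photons absorbed by the actinometer: 1.81e-4 / 0.596 = 3.037e-4 mol.
Incident flux: 3.037e-4 / 0.802 = 3.787e-4 einstein.
Absorbed by unknown: 0.204 × 3.787e-4 = 7.725e-5 mol.
Φ(unknown) = 3.44e-5 / 7.725e-5 = 0.445.

Φ = 0.445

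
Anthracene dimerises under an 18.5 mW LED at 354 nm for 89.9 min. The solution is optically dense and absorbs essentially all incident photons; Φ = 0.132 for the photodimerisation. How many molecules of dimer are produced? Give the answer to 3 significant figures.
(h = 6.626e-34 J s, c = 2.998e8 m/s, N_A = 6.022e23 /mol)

2.35e19 molecules

Photon energy at 354 nm: hc/λ = (6.626e-34)(2.998e8)/(354e-9) = 5.612e-19 J.
Energy delivered: (18.5 mW)(5394 s) = 99.79 J.
Photons incident: 99.79 / 5.612e-19 = 1.778e20, i.e. 1.778e20/6.022e23 = 2.953e-4 mol.
Product: Φ × n_abs = 0.132 × 2.953e-4 = 3.898e-5 mol.
As a count: 3.898e-5 × 6.022e23 = 2.35e19.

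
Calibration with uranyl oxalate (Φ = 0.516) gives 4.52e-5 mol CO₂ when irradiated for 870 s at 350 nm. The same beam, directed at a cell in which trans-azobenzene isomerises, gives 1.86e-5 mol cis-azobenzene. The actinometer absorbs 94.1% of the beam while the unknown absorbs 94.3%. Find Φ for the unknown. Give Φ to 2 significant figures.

Φ = 0.21

Photons absorbed by the actinometer: 4.52e-5 / 0.516 = 8.760e-5 mol.
Incident flux: 8.760e-5 / 0.941 = 9.309e-5 einstein.
Absorbed by unknown: 0.943 × 9.309e-5 = 8.778e-5 mol.
Φ(unknown) = 1.86e-5 / 8.778e-5 = 0.21.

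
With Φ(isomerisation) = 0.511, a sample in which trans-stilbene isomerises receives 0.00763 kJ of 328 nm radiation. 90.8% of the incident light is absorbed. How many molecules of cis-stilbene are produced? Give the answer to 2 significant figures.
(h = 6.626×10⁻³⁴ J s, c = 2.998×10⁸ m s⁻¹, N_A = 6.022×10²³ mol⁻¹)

Photon energy at 328 nm: hc/λ = (6.626×10⁻³⁴)(2.998×10⁸)/(328×10⁻⁹) = 6.056×10⁻¹⁹ J.
Incident energy: 0.00763 kJ = 7.63 J.
Photons incident: 7.63 / 6.056×10⁻¹⁹ = 1.260×10¹⁹, i.e. 1.260×10¹⁹/6.022×10²³ = 2.092×10⁻⁵ mol.
Photons absorbed: 0.908 × 2.092×10⁻⁵ = 1.900×10⁻⁵ mol.
Product: Φ × n_abs = 0.511 × 1.900×10⁻⁵ = 9.709×10⁻⁶ mol.
As a count: 9.709×10⁻⁶ × 6.022×10²³ = 5.8×10¹⁸.

5.8×10¹⁸ molecules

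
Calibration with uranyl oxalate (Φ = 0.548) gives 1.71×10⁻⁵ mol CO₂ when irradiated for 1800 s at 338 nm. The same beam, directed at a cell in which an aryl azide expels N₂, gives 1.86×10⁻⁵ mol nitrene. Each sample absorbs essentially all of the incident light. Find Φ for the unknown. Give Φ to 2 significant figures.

Φ = 0.60

Photons absorbed by the actinometer: 1.71×10⁻⁵ / 0.548 = 3.120×10⁻⁵ mol.
Φ(unknown) = 1.86×10⁻⁵ / 3.120×10⁻⁵ = 0.60.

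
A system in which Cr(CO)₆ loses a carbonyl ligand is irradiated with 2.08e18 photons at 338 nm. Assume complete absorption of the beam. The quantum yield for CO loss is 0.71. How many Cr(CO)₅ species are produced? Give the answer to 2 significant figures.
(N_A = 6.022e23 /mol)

Moles of photons: 2.08e18 / 6.022e23 = 3.454e-6 mol.
Product: Φ × n_abs = 0.71 × 3.454e-6 = 2.452e-6 mol.
As a count: 2.452e-6 × 6.022e23 = 1.5e18.

1.5e18 species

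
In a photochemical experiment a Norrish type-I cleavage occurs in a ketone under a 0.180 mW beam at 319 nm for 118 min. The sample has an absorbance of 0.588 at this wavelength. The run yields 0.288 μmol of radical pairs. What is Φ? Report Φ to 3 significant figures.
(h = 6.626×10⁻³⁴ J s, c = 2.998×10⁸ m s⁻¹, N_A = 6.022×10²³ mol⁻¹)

Product: 0.288 μmol = 2.88×10⁻⁷ mol.
Photon energy at 319 nm: hc/λ = (6.626×10⁻³⁴)(2.998×10⁸)/(319×10⁻⁹) = 6.227×10⁻¹⁹ J.
Energy delivered: (0.180 mW)(7080 s) = 1.274 J.
Photons incident: 1.274 / 6.227×10⁻¹⁹ = 2.046×10¹⁸, i.e. 2.046×10¹⁸/6.022×10²³ = 3.398×10⁻⁶ mol.
Fraction absorbed: 1 − 10^(−0.588) = 0.7418.
Photons absorbed: 0.7418 × 3.398×10⁻⁶ = 2.521×10⁻⁶ mol.
Φ = 2.88×10⁻⁷ mol / 2.521×10⁻⁶ mol photons = 0.114.

Φ = 0.114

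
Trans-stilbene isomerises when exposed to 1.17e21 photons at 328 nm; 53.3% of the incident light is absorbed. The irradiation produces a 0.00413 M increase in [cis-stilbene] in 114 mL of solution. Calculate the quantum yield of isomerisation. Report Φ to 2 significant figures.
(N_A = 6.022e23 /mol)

Product: (0.00413 M)(0.114 L) = 4.708e-4 mol.
Moles of photons: 1.17e21 / 6.022e23 = 0.001943 mol.
Photons absorbed: 0.533 × 0.001943 = 0.001036 mol.
Φ = 4.708e-4 mol / 0.001036 mol photons = 0.45.

Φ = 0.45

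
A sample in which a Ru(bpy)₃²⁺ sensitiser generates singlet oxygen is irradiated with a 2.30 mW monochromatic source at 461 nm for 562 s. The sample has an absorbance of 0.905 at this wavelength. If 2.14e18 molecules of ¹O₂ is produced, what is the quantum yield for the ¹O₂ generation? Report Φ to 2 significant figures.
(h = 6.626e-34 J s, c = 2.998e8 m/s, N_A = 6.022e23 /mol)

Φ = 0.81

Product: 2.14e18 / 6.022e23 = 3.554e-6 mol.
Photon energy at 461 nm: hc/λ = (6.626e-34)(2.998e8)/(461e-9) = 4.309e-19 J.
Energy delivered: (2.30 mW)(562 s) = 1.293 J.
Photons incident: 1.293 / 4.309e-19 = 3.001e18, i.e. 3.001e18/6.022e23 = 4.983e-6 mol.
Fraction absorbed: 1 − 10^(−0.905) = 0.8755.
Photons absorbed: 0.8755 × 4.983e-6 = 4.363e-6 mol.
Φ = 3.554e-6 mol / 4.363e-6 mol photons = 0.81.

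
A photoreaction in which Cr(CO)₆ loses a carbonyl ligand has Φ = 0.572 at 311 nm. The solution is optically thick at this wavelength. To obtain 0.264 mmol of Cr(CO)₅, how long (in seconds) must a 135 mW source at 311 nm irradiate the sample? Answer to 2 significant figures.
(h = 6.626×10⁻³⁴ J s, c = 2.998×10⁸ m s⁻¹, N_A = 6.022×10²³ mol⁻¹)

Product: 0.264 mmol = 2.64×10⁻⁴ mol.
Photons that must be absorbed: 2.64×10⁻⁴ / 0.572 = 4.615×10⁻⁴ mol.
Photon energy: hc/λ = 6.387×10⁻¹⁹ J; per mole, 3.846×10⁵ J mol⁻¹.
Energy required: 4.615×10⁻⁴ × 3.846×10⁵ = 177.5 J.
Time: 177.5 J / 0.135 W = 1300 s.

t ≈ 1300 s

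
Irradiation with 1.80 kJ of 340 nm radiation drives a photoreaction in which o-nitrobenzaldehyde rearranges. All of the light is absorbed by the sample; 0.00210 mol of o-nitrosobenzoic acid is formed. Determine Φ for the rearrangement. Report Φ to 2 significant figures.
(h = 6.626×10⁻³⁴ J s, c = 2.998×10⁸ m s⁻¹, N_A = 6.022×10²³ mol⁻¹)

Photon energy at 340 nm: hc/λ = (6.626×10⁻³⁴)(2.998×10⁸)/(340×10⁻⁹) = 5.843×10⁻¹⁹ J.
Incident energy: 1.80 kJ = 1800 J.
Photons incident: 1800 / 5.843×10⁻¹⁹ = 3.081×10²¹, i.e. 3.081×10²¹/6.022×10²³ = 0.005116 mol.
Φ = 0.00210 mol / 0.005116 mol photons = 0.41.

Φ = 0.41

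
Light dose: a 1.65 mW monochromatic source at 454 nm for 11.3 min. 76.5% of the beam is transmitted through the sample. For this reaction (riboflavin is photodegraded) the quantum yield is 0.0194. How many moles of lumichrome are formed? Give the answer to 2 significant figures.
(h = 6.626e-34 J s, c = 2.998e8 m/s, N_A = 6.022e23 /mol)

Photon energy at 454 nm: hc/λ = (6.626e-34)(2.998e8)/(454e-9) = 4.375e-19 J.
Energy delivered: (1.65 mW)(678 s) = 1.119 J.
Photons incident: 1.119 / 4.375e-19 = 2.558e18, i.e. 2.558e18/6.022e23 = 4.248e-6 mol.
Fraction absorbed: 1 − 76.5/100 = 0.2350.
Photons absorbed: 0.2350 × 4.248e-6 = 9.983e-7 mol.
Product: Φ × n_abs = 0.0194 × 9.983e-7 = 1.937e-8 mol.

1.9e-8 mol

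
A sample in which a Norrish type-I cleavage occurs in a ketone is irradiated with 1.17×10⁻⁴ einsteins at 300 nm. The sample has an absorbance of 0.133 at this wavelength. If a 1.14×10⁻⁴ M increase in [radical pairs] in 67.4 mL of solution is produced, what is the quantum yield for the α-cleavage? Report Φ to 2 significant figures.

Φ = 0.25

Product: (1.14×10⁻⁴ M)(0.0674 L) = 7.684×10⁻⁶ mol.
Fraction absorbed: 1 − 10^(−0.133) = 0.2638.
Photons absorbed: 0.2638 × 1.17×10⁻⁴ = 3.086×10⁻⁵ mol.
Φ = 7.684×10⁻⁶ mol / 3.086×10⁻⁵ mol photons = 0.25.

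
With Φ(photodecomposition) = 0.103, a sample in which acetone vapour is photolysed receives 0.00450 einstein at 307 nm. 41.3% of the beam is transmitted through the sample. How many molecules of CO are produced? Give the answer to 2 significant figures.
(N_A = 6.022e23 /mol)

1.6e20 molecules

Fraction absorbed: 1 − 41.3/100 = 0.5870.
Photons absorbed: 0.5870 × 0.00450 = 0.002641 mol.
Product: Φ × n_abs = 0.103 × 0.002641 = 2.720e-4 mol.
As a count: 2.720e-4 × 6.022e23 = 1.6e20.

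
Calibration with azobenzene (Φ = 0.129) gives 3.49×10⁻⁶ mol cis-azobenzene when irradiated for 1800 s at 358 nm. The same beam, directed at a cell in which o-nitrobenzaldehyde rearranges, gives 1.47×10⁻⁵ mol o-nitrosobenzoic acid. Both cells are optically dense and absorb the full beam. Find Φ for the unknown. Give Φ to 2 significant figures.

Photons absorbed by the actinometer: 3.49×10⁻⁶ / 0.129 = 2.705×10⁻⁵ mol.
Φ(unknown) = 1.47×10⁻⁵ / 2.705×10⁻⁵ = 0.54.

Φ = 0.54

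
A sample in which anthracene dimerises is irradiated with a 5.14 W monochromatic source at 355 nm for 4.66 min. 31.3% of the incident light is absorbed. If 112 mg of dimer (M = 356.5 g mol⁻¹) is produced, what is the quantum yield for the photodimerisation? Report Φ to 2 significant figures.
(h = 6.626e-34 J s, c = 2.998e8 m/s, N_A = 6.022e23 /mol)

Φ = 0.24

Product: 112 mg / 356.5 g mol⁻¹ = 3.142e-4 mol.
Photon energy at 355 nm: hc/λ = (6.626e-34)(2.998e8)/(355e-9) = 5.596e-19 J.
Energy delivered: (5.14 W)(279.6 s) = 1437 J.
Photons incident: 1437 / 5.596e-19 = 2.568e21, i.e. 2.568e21/6.022e23 = 0.004264 mol.
Photons absorbed: 0.313 × 0.004264 = 0.001335 mol.
Φ = 3.142e-4 mol / 0.001335 mol photons = 0.24.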